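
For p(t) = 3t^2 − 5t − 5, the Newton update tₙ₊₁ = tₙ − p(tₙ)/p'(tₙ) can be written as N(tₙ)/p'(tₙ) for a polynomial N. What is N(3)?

p'(t) = 6t − 5.
N(t) = t·p'(t) − p(t) = t·(6t − 5) − (3t^2 − 5t − 5) = 3t^2 + 5.
N(3) = 32.

32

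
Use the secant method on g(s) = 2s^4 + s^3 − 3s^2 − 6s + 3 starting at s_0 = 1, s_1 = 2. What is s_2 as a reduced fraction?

25/22

g(1) = −3, g(2) = 19. s_2 = 2 − 19·(2 − 1)/(19 − (−3)) = 25/22.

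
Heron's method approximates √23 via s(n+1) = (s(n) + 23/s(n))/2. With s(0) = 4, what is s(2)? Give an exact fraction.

s(1) = (4 + 23/4)/2 = 39/8.
s(2) = (39/8 + 23/(39/8))/2 = 2993/624.

2993/624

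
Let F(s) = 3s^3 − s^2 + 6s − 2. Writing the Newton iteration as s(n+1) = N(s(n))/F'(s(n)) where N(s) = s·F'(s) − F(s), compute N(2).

46

F'(s) = 9s^2 − 2s + 6.
N(s) = s·F'(s) − F(s) = s·(9s^2 − 2s + 6) − (3s^3 − s^2 + 6s − 2) = 6s^3 − s^2 + 2.
N(2) = 46.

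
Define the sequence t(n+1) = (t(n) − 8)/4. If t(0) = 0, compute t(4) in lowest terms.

−85/32

t(1) = (0 − 8)/4 = −2.
t(2) = ((−2) − 8)/4 = −5/2.
t(3) = ((−5/2) − 8)/4 = −21/8.
t(4) = ((−21/8) − 8)/4 = −85/32.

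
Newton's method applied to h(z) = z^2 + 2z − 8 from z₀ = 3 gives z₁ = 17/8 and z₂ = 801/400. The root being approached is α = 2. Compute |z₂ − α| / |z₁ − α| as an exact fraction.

z₁ − α = 17/8 − 2 = 1/8, so |z₁ − α| = 1/8.
z₂ − α = 801/400 − 2 = 1/400, so |z₂ − α| = 1/400.
Ratio = (1/400) / (1/8) = 1/50.

1/50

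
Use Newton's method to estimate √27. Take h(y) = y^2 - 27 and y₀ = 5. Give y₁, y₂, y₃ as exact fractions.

h'(y) = 2y.
h(5) = -2, h'(5) = 10, so y₁ = 5 - (-2)/10 = 26/5.
h(26/5) = 1/25, h'(26/5) = 52/5, so y₂ = (26/5) - (1/25)/(52/5) = 1351/260.
h(1351/260) = 1/67600, h'(1351/260) = 1351/130, so y₃ = (1351/260) - (1/67600)/(1351/130) = 3650401/702520.

y₁ = 26/5, y₂ = 1351/260, y₃ = 3650401/702520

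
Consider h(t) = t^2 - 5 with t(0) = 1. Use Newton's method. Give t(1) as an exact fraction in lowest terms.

3

h'(t) = 2t.
h(1) = -4, h'(1) = 2, so t(1) = 1 - (-4)/2 = 3.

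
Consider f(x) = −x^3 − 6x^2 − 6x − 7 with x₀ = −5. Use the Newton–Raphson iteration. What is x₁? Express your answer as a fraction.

−107/21

f'(x) = −3x^2 − 12x − 6.
f(−5) = −2, f'(−5) = −21, so x₁ = (−5) − (−2)/(−21) = −107/21.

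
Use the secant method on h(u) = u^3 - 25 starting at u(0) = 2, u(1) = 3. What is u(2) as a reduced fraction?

55/19

h(2) = -17, h(3) = 2. u(2) = 3 - 2·(3 - 2)/(2 - (-17)) = 55/19.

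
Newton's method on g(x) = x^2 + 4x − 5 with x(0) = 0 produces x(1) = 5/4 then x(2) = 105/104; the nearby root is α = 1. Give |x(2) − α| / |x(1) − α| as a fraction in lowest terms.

1/26

x(1) − α = 5/4 − 1 = 1/4, so |x(1) − α| = 1/4.
x(2) − α = 105/104 − 1 = 1/104, so |x(2) − α| = 1/104.
Ratio = (1/104) / (1/4) = 1/26.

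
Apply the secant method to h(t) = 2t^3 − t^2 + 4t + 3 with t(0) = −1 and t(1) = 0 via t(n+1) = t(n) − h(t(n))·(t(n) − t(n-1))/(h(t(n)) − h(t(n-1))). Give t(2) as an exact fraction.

−3/7

h(−1) = −4, h(0) = 3. t(2) = 0 − 3·(0 − (−1))/(3 − (−4)) = −3/7.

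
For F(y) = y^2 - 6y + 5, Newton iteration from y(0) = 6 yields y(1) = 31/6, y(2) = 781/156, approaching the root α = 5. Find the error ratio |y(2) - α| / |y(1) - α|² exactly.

3/13

y(1) - α = 31/6 - 5 = 1/6, so |y(1) - α| = 1/6.
y(2) - α = 781/156 - 5 = 1/156, so |y(2) - α| = 1/156.
|y(1) - α|² = 1/36.
Ratio = (1/156) / (1/36) = 3/13.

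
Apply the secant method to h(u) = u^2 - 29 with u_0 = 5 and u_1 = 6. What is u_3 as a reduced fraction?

673/125

h(5) = -4, h(6) = 7. u_2 = 6 - 7·(6 - 5)/(7 - (-4)) = 59/11.
h(6) = 7, h(59/11) = -28/121. u_3 = (59/11) - (-28/121)·((59/11) - 6)/((-28/121) - 7) = 673/125.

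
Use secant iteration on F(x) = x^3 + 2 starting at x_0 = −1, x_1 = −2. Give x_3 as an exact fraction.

−75/62

F(−1) = 1, F(−2) = −6. x_2 = (−2) − (−6)·((−2) − (−1))/((−6) − 1) = −8/7.
F(−2) = −6, F(−8/7) = 174/343. x_3 = (−8/7) − (174/343)·((−8/7) − (−2))/((174/343) − (−6)) = −75/62.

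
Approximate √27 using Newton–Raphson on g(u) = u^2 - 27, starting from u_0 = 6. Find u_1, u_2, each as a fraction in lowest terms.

u_1 = 21/4, u_2 = 291/56

g'(u) = 2u.
g(6) = 9, g'(6) = 12, so u_1 = 6 - 9/12 = 21/4.
g(21/4) = 9/16, g'(21/4) = 21/2, so u_2 = (21/4) - (9/16)/(21/2) = 291/56.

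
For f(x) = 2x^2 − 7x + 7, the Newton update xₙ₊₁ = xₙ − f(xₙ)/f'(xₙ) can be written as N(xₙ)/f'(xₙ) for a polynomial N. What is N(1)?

−5

f'(x) = 4x − 7.
N(x) = x·f'(x) − f(x) = x·(4x − 7) − (2x^2 − 7x + 7) = 2x^2 − 7.
N(1) = −5.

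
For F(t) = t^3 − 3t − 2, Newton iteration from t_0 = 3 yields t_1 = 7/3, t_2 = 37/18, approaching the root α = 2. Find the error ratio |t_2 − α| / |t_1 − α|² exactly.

1/2

t_1 − α = 7/3 − 2 = 1/3, so |t_1 − α| = 1/3.
t_2 − α = 37/18 − 2 = 1/18, so |t_2 − α| = 1/18.
|t_1 − α|² = 1/9.
Ratio = (1/18) / (1/9) = 1/2.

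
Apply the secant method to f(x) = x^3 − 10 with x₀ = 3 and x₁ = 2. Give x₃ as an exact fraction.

f(3) = 17, f(2) = −2. x₂ = 2 − (−2)·(2 − 3)/((−2) − 17) = 40/19.
f(2) = −2, f(40/19) = −4590/6859. x₃ = (40/19) − (−4590/6859)·((40/19) − 2)/((−4590/6859) − (−2)) = 4925/2282.

4925/2282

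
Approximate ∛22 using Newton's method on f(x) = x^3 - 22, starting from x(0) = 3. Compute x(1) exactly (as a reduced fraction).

f'(x) = 3x^2.
f(3) = 5, f'(3) = 27, so x(1) = 3 - 5/27 = 76/27.

76/27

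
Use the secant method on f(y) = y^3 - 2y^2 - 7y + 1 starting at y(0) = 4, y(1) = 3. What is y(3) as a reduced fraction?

f(4) = 5, f(3) = -11. y(2) = 3 - (-11)·(3 - 4)/((-11) - 5) = 59/16.
f(3) = -11, f(59/16) = -7645/4096. y(3) = (59/16) - (-7645/4096)·((59/16) - 3)/((-7645/4096) - (-11)) = 13019/3401.

13019/3401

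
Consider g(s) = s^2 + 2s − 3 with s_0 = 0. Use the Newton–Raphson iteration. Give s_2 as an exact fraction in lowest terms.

g'(s) = 2s + 2.
g(0) = −3, g'(0) = 2, so s_1 = 0 − (−3)/2 = 3/2.
g(3/2) = 9/4, g'(3/2) = 5, so s_2 = (3/2) − (9/4)/5 = 21/20.

21/20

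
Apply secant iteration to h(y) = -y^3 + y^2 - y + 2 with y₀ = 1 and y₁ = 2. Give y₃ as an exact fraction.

h(1) = 1, h(2) = -4. y₂ = 2 - (-4)·(2 - 1)/((-4) - 1) = 6/5.
h(2) = -4, h(6/5) = 64/125. y₃ = (6/5) - (64/125)·((6/5) - 2)/((64/125) - (-4)) = 182/141.

182/141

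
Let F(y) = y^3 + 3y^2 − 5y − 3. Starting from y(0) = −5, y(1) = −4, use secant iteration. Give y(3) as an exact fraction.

−65805/16241

F(−5) = −28, F(−4) = 1. y(2) = (−4) − 1·((−4) − (−5))/(1 − (−28)) = −117/29.
F(−4) = 1, F(−117/29) = 8148/24389. y(3) = (−117/29) − (8148/24389)·((−117/29) − (−4))/((8148/24389) − 1) = −65805/16241.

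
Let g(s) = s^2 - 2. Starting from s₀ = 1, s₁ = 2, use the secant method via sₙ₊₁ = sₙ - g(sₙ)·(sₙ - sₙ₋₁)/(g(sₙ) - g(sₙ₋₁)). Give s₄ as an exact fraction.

58/41

g(1) = -1, g(2) = 2. s₂ = 2 - 2·(2 - 1)/(2 - (-1)) = 4/3.
g(2) = 2, g(4/3) = -2/9. s₃ = (4/3) - (-2/9)·((4/3) - 2)/((-2/9) - 2) = 7/5.
g(4/3) = -2/9, g(7/5) = -1/25. s₄ = (7/5) - (-1/25)·((7/5) - (4/3))/((-1/25) - (-2/9)) = 58/41.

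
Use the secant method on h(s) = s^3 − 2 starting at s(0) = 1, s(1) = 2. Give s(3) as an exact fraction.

h(1) = −1, h(2) = 6. s(2) = 2 − 6·(2 − 1)/(6 − (−1)) = 8/7.
h(2) = 6, h(8/7) = −174/343. s(3) = (8/7) − (−174/343)·((8/7) − 2)/((−174/343) − 6) = 75/62.

75/62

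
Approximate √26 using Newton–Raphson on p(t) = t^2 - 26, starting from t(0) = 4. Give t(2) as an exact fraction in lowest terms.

857/168

p'(t) = 2t.
p(4) = -10, p'(4) = 8, so t(1) = 4 - (-10)/8 = 21/4.
p(21/4) = 25/16, p'(21/4) = 21/2, so t(2) = (21/4) - (25/16)/(21/2) = 857/168.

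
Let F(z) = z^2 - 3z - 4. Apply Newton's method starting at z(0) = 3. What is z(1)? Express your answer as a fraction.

F'(z) = 2z - 3.
F(3) = -4, F'(3) = 3, so z(1) = 3 - (-4)/3 = 13/3.

13/3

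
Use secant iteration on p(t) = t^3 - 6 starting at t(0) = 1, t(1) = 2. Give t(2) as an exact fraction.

12/7

p(1) = -5, p(2) = 2. t(2) = 2 - 2·(2 - 1)/(2 - (-5)) = 12/7.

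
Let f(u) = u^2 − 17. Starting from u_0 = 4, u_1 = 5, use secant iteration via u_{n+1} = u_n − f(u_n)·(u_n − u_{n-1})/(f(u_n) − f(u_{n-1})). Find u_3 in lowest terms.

169/41

f(4) = −1, f(5) = 8. u_2 = 5 − 8·(5 − 4)/(8 − (−1)) = 37/9.
f(5) = 8, f(37/9) = −8/81. u_3 = (37/9) − (−8/81)·((37/9) − 5)/((−8/81) − 8) = 169/41.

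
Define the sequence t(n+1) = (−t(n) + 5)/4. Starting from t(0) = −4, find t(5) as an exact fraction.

t(1) = (−(−4) + 5)/4 = 9/4.
t(2) = (−(9/4) + 5)/4 = 11/16.
t(3) = (−(11/16) + 5)/4 = 69/64.
t(4) = (−(69/64) + 5)/4 = 251/256.
t(5) = (−(251/256) + 5)/4 = 1029/1024.

1029/1024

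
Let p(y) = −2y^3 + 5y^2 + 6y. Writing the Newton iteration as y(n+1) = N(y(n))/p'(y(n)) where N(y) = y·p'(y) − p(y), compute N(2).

−12

p'(y) = −6y^2 + 10y + 6.
N(y) = y·p'(y) − p(y) = y·(−6y^2 + 10y + 6) − (−2y^3 + 5y^2 + 6y) = −4y^3 + 5y^2.
N(2) = −12.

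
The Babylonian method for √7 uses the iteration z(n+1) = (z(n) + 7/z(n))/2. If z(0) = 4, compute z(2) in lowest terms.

z(1) = (4 + 7/4)/2 = 23/8.
z(2) = (23/8 + 7/(23/8))/2 = 977/368.

977/368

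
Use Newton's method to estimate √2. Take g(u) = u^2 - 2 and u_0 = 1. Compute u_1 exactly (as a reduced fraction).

g'(u) = 2u.
g(1) = -1, g'(1) = 2, so u_1 = 1 - (-1)/2 = 3/2.

3/2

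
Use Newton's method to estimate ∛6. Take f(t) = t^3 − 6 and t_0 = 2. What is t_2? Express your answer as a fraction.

f'(t) = 3t^2.
f(2) = 2, f'(2) = 12, so t_1 = 2 − 2/12 = 11/6.
f(11/6) = 35/216, f'(11/6) = 121/12, so t_2 = (11/6) − (35/216)/(121/12) = 1979/1089.

1979/1089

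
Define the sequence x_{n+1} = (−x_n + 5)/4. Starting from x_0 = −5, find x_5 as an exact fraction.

x_1 = (−(−5) + 5)/4 = 5/2.
x_2 = (−(5/2) + 5)/4 = 5/8.
x_3 = (−(5/8) + 5)/4 = 35/32.
x_4 = (−(35/32) + 5)/4 = 125/128.
x_5 = (−(125/128) + 5)/4 = 515/512.

515/512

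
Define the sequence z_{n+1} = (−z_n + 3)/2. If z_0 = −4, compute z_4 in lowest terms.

z_1 = (−(−4) + 3)/2 = 7/2.
z_2 = (−(7/2) + 3)/2 = −1/4.
z_3 = (−(−1/4) + 3)/2 = 13/8.
z_4 = (−(13/8) + 3)/2 = 11/16.

11/16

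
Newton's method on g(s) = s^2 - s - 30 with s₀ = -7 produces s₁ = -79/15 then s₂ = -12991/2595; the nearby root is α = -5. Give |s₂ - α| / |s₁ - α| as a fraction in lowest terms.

4/173

s₁ - α = -79/15 - (-5) = -79/15 + 5 = -4/15, so |s₁ - α| = 4/15.
s₂ - α = -12991/2595 - (-5) = -12991/2595 + 5 = -16/2595, so |s₂ - α| = 16/2595.
Ratio = (16/2595) / (4/15) = 4/173.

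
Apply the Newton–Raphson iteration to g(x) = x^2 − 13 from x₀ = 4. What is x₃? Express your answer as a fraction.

5597777/1552544

g'(x) = 2x.
g(4) = 3, g'(4) = 8, so x₁ = 4 − 3/8 = 29/8.
g(29/8) = 9/64, g'(29/8) = 29/4, so x₂ = (29/8) − (9/64)/(29/4) = 1673/464.
g(1673/464) = 81/215296, g'(1673/464) = 1673/232, so x₃ = (1673/464) − (81/215296)/(1673/232) = 5597777/1552544.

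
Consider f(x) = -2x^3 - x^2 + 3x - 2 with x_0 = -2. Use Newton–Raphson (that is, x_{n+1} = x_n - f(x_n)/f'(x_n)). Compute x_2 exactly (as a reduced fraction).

f'(x) = -6x^2 - 2x + 3.
f(-2) = 4, f'(-2) = -17, so x_1 = (-2) - 4/(-17) = -30/17.
f(-30/17) = 2864/4913, f'(-30/17) = -3513/289, so x_2 = (-30/17) - (2864/4913)/(-3513/289) = -102526/59721.

-102526/59721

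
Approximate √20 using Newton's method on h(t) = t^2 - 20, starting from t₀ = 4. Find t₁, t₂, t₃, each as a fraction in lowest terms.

t₁ = 9/2, t₂ = 161/36, t₃ = 51841/11592

h'(t) = 2t.
h(4) = -4, h'(4) = 8, so t₁ = 4 - (-4)/8 = 9/2.
h(9/2) = 1/4, h'(9/2) = 9, so t₂ = (9/2) - (1/4)/9 = 161/36.
h(161/36) = 1/1296, h'(161/36) = 161/18, so t₃ = (161/36) - (1/1296)/(161/18) = 51841/11592.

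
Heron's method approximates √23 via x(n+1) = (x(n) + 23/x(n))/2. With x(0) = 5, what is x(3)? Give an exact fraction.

2649601/552480

x(1) = (5 + 23/5)/2 = 24/5.
x(2) = (24/5 + 23/(24/5))/2 = 1151/240.
x(3) = (1151/240 + 23/(1151/240))/2 = 2649601/552480.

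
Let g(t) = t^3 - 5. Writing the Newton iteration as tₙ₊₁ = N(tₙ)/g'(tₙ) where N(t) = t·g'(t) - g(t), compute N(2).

21

g'(t) = 3t^2.
N(t) = t·g'(t) - g(t) = t·(3t^2) - (t^3 - 5) = 2t^3 + 5.
N(2) = 21.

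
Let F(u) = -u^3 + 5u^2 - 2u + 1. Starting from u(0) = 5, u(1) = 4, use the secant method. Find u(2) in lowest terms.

9/2

F(5) = -9, F(4) = 9. u(2) = 4 - 9·(4 - 5)/(9 - (-9)) = 9/2.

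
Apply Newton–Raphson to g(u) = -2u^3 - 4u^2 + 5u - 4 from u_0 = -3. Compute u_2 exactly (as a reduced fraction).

-1240804/408275

g'(u) = -6u^2 - 8u + 5.
g(-3) = -1, g'(-3) = -25, so u_1 = (-3) - (-1)/(-25) = -76/25.
g(-76/25) = 352/15625, g'(-76/25) = -16331/625, so u_2 = (-76/25) - (352/15625)/(-16331/625) = -1240804/408275.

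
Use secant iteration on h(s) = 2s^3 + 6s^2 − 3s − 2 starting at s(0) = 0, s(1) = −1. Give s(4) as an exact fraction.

h(0) = −2, h(−1) = 5. s(2) = (−1) − 5·((−1) − 0)/(5 − (−2)) = −2/7.
h(−1) = 5, h(−2/7) = −240/343. s(3) = (−2/7) − (−240/343)·((−2/7) − (−1))/((−240/343) − 5) = −146/391.
h(−2/7) = −240/343, h(−146/391) = −8808000/59776471. s(4) = (−146/391) − (−8808000/59776471)·((−146/391) − (−2/7))/((−8808000/59776471) − (−240/343)) = −6241342/15729457.

−6241342/15729457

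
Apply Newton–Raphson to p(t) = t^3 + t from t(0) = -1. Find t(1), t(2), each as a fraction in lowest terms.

t(1) = -1/2, t(2) = -1/7

p'(t) = 3t^2 + 1.
p(-1) = -2, p'(-1) = 4, so t(1) = (-1) - (-2)/4 = -1/2.
p(-1/2) = -5/8, p'(-1/2) = 7/4, so t(2) = (-1/2) - (-5/8)/(7/4) = -1/7.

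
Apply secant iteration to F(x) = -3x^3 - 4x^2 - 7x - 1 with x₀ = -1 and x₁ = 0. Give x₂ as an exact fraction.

F(-1) = 5, F(0) = -1. x₂ = 0 - (-1)·(0 - (-1))/((-1) - 5) = -1/6.

-1/6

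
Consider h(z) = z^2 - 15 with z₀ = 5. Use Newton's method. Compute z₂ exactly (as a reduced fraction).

h'(z) = 2z.
h(5) = 10, h'(5) = 10, so z₁ = 5 - 10/10 = 4.
h(4) = 1, h'(4) = 8, so z₂ = 4 - 1/8 = 31/8.

31/8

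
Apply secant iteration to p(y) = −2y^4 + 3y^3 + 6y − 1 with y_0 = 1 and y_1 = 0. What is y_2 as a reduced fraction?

p(1) = 6, p(0) = −1. y_2 = 0 − (−1)·(0 − 1)/((−1) − 6) = 1/7.

1/7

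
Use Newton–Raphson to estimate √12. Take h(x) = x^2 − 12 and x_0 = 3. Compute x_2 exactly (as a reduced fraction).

h'(x) = 2x.
h(3) = −3, h'(3) = 6, so x_1 = 3 − (−3)/6 = 7/2.
h(7/2) = 1/4, h'(7/2) = 7, so x_2 = (7/2) − (1/4)/7 = 97/28.

97/28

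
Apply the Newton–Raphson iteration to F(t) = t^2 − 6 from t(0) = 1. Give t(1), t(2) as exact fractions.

F'(t) = 2t.
F(1) = −5, F'(1) = 2, so t(1) = 1 − (−5)/2 = 7/2.
F(7/2) = 25/4, F'(7/2) = 7, so t(2) = (7/2) − (25/4)/7 = 73/28.

t(1) = 7/2, t(2) = 73/28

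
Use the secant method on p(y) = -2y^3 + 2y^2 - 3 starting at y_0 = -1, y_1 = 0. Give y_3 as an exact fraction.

p(-1) = 1, p(0) = -3. y_2 = 0 - (-3)·(0 - (-1))/((-3) - 1) = -3/4.
p(0) = -3, p(-3/4) = -33/32. y_3 = (-3/4) - (-33/32)·((-3/4) - 0)/((-33/32) - (-3)) = -8/7.

-8/7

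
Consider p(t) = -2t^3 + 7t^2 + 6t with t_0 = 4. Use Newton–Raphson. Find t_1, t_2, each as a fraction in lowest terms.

p'(t) = -6t^2 + 14t + 6.
p(4) = 8, p'(4) = -34, so t_1 = 4 - 8/(-34) = 72/17.
p(72/17) = -4752/4913, p'(72/17) = -12234/289, so t_2 = (72/17) - (-4752/4913)/(-12234/289) = 146016/34663.

t_1 = 72/17, t_2 = 146016/34663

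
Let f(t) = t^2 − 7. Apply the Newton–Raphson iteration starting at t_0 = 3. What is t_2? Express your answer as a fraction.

f'(t) = 2t.
f(3) = 2, f'(3) = 6, so t_1 = 3 − 2/6 = 8/3.
f(8/3) = 1/9, f'(8/3) = 16/3, so t_2 = (8/3) − (1/9)/(16/3) = 127/48.

127/48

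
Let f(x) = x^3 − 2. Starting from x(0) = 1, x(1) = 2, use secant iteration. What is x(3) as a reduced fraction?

75/62

f(1) = −1, f(2) = 6. x(2) = 2 − 6·(2 − 1)/(6 − (−1)) = 8/7.
f(2) = 6, f(8/7) = −174/343. x(3) = (8/7) − (−174/343)·((8/7) − 2)/((−174/343) − 6) = 75/62.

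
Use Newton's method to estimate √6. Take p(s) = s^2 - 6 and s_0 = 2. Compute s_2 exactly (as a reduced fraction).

p'(s) = 2s.
p(2) = -2, p'(2) = 4, so s_1 = 2 - (-2)/4 = 5/2.
p(5/2) = 1/4, p'(5/2) = 5, so s_2 = (5/2) - (1/4)/5 = 49/20.

49/20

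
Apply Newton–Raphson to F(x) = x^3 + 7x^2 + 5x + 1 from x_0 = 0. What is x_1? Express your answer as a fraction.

-1/5

F'(x) = 3x^2 + 14x + 5.
F(0) = 1, F'(0) = 5, so x_1 = 0 - 1/5 = -1/5.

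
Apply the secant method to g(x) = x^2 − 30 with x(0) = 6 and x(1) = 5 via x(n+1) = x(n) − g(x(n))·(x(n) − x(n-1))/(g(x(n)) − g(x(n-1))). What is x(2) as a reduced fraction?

g(6) = 6, g(5) = −5. x(2) = 5 − (−5)·(5 − 6)/((−5) − 6) = 60/11.

60/11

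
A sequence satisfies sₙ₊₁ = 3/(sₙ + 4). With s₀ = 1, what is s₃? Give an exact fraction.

69/107

s₁ = 3/(1 + 4) = 3/5.
s₂ = 3/(3/5 + 4) = 15/23.
s₃ = 3/(15/23 + 4) = 69/107.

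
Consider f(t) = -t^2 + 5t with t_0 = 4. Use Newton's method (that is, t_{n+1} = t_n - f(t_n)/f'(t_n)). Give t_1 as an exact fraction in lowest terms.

f'(t) = -2t + 5.
f(4) = 4, f'(4) = -3, so t_1 = 4 - 4/(-3) = 16/3.

16/3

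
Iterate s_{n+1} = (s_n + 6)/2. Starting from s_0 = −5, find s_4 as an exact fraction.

s_1 = ((−5) + 6)/2 = 1/2.
s_2 = ((1/2) + 6)/2 = 13/4.
s_3 = ((13/4) + 6)/2 = 37/8.
s_4 = ((37/8) + 6)/2 = 85/16.

85/16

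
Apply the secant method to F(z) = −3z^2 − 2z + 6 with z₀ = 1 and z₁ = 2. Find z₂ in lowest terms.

12/11

F(1) = 1, F(2) = −10. z₂ = 2 − (−10)·(2 − 1)/((−10) − 1) = 12/11.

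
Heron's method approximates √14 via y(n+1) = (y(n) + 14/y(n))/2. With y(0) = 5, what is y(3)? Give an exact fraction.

y(1) = (5 + 14/5)/2 = 39/10.
y(2) = (39/10 + 14/(39/10))/2 = 2921/780.
y(3) = (2921/780 + 14/(2921/780))/2 = 17049841/4556760.

17049841/4556760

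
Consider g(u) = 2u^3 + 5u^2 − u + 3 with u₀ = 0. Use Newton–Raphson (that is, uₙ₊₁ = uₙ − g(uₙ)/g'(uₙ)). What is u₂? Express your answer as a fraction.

150/83

g'(u) = 6u^2 + 10u − 1.
g(0) = 3, g'(0) = −1, so u₁ = 0 − 3/(−1) = 3.
g(3) = 99, g'(3) = 83, so u₂ = 3 − 99/83 = 150/83.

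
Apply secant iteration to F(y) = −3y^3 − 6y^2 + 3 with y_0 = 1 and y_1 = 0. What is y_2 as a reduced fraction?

1/3

F(1) = −6, F(0) = 3. y_2 = 0 − 3·(0 − 1)/(3 − (−6)) = 1/3.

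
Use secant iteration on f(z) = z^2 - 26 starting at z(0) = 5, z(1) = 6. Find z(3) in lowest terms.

f(5) = -1, f(6) = 10. z(2) = 6 - 10·(6 - 5)/(10 - (-1)) = 56/11.
f(6) = 10, f(56/11) = -10/121. z(3) = (56/11) - (-10/121)·((56/11) - 6)/((-10/121) - 10) = 311/61.

311/61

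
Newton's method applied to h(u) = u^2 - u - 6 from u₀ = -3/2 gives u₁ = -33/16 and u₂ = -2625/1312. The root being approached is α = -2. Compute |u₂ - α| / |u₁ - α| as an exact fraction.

1/82

u₁ - α = -33/16 - (-2) = -33/16 + 2 = -1/16, so |u₁ - α| = 1/16.
u₂ - α = -2625/1312 - (-2) = -2625/1312 + 2 = -1/1312, so |u₂ - α| = 1/1312.
Ratio = (1/1312) / (1/16) = 1/82.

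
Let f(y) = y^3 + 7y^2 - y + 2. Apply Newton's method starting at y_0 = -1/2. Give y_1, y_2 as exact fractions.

f'(y) = 3y^2 + 14y - 1.
f(-1/2) = 33/8, f'(-1/2) = -29/4, so y_1 = (-1/2) - (33/8)/(-29/4) = 2/29.
f(2/29) = 47916/24389, f'(2/29) = -17/841, so y_2 = (2/29) - (47916/24389)/(-17/841) = 47950/493.

y_1 = 2/29, y_2 = 47950/493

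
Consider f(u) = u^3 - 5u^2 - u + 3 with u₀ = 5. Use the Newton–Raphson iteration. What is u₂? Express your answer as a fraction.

112759/22194

f'(u) = 3u^2 - 10u - 1.
f(5) = -2, f'(5) = 24, so u₁ = 5 - (-2)/24 = 61/12.
f(61/12) = 121/1728, f'(61/12) = 411/16, so u₂ = (61/12) - (121/1728)/(411/16) = 112759/22194.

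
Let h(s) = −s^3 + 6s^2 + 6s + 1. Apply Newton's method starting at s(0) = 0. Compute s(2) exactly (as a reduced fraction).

−89/423

h'(s) = −3s^2 + 12s + 6.
h(0) = 1, h'(0) = 6, so s(1) = 0 − 1/6 = −1/6.
h(−1/6) = 37/216, h'(−1/6) = 47/12, so s(2) = (−1/6) − (37/216)/(47/12) = −89/423.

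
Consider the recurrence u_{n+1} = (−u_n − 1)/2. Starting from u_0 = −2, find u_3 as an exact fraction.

−1/8

u_1 = (−(−2) − 1)/2 = 1/2.
u_2 = (−(1/2) − 1)/2 = −3/4.
u_3 = (−(−3/4) − 1)/2 = −1/8.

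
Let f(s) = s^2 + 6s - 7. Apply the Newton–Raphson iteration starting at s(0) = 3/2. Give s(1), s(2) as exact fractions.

f'(s) = 2s + 6.
f(3/2) = 17/4, f'(3/2) = 9, so s(1) = (3/2) - (17/4)/9 = 37/36.
f(37/36) = 289/1296, f'(37/36) = 145/18, so s(2) = (37/36) - (289/1296)/(145/18) = 10441/10440.

s(1) = 37/36, s(2) = 10441/10440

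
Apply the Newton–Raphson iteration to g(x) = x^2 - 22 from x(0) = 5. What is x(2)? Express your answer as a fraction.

4409/940

g'(x) = 2x.
g(5) = 3, g'(5) = 10, so x(1) = 5 - 3/10 = 47/10.
g(47/10) = 9/100, g'(47/10) = 47/5, so x(2) = (47/10) - (9/100)/(47/5) = 4409/940.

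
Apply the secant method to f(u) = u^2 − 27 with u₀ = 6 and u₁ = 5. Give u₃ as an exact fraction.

f(6) = 9, f(5) = −2. u₂ = 5 − (−2)·(5 − 6)/((−2) − 9) = 57/11.
f(5) = −2, f(57/11) = −18/121. u₃ = (57/11) − (−18/121)·((57/11) − 5)/((−18/121) − (−2)) = 291/56.

291/56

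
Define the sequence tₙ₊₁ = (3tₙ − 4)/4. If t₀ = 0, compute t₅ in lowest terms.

−781/256

t₁ = (3·0 − 4)/4 = −1.
t₂ = (3·(−1) − 4)/4 = −7/4.
t₃ = (3·(−7/4) − 4)/4 = −37/16.
t₄ = (3·(−37/16) − 4)/4 = −175/64.
t₅ = (3·(−175/64) − 4)/4 = −781/256.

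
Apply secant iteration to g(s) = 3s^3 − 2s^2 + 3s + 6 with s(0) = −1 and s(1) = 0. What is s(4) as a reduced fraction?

−7232/8473

g(−1) = −2, g(0) = 6. s(2) = 0 − 6·(0 − (−1))/(6 − (−2)) = −3/4.
g(0) = 6, g(−3/4) = 87/64. s(3) = (−3/4) − (87/64)·((−3/4) − 0)/((87/64) − 6) = −32/33.
g(−3/4) = 87/64, g(−32/33) = −2030/1331. s(4) = (−32/33) − (−2030/1331)·((−32/33) − (−3/4))/((−2030/1331) − (87/64)) = −7232/8473.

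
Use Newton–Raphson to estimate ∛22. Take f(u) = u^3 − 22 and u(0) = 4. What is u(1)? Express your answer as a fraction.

f'(u) = 3u^2.
f(4) = 42, f'(4) = 48, so u(1) = 4 − 42/48 = 25/8.

25/8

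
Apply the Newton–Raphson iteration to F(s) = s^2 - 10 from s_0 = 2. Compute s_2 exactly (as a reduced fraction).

F'(s) = 2s.
F(2) = -6, F'(2) = 4, so s_1 = 2 - (-6)/4 = 7/2.
F(7/2) = 9/4, F'(7/2) = 7, so s_2 = (7/2) - (9/4)/7 = 89/28.

89/28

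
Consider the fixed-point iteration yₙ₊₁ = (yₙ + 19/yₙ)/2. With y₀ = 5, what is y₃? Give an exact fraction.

1839281/421960

y₁ = (5 + 19/5)/2 = 22/5.
y₂ = (22/5 + 19/(22/5))/2 = 959/220.
y₃ = (959/220 + 19/(959/220))/2 = 1839281/421960.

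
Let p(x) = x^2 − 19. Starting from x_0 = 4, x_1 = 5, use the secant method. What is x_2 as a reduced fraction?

p(4) = −3, p(5) = 6. x_2 = 5 − 6·(5 − 4)/(6 − (−3)) = 13/3.

13/3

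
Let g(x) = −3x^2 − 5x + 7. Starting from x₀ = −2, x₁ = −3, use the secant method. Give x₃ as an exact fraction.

g(−2) = 5, g(−3) = −5. x₂ = (−3) − (−5)·((−3) − (−2))/((−5) − 5) = −5/2.
g(−3) = −5, g(−5/2) = 3/4. x₃ = (−5/2) − (3/4)·((−5/2) − (−3))/((3/4) − (−5)) = −59/23.

−59/23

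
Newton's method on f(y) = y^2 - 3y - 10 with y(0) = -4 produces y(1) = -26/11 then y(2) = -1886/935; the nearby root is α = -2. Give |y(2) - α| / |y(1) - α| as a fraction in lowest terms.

y(1) - α = -26/11 - (-2) = -26/11 + 2 = -4/11, so |y(1) - α| = 4/11.
y(2) - α = -1886/935 - (-2) = -1886/935 + 2 = -16/935, so |y(2) - α| = 16/935.
Ratio = (16/935) / (4/11) = 4/85.

4/85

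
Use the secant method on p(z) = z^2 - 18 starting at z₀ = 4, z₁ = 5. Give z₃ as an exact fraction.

352/83

p(4) = -2, p(5) = 7. z₂ = 5 - 7·(5 - 4)/(7 - (-2)) = 38/9.
p(5) = 7, p(38/9) = -14/81. z₃ = (38/9) - (-14/81)·((38/9) - 5)/((-14/81) - 7) = 352/83.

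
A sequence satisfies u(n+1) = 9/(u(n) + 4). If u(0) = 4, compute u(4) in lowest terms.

2124/1313

u(1) = 9/(4 + 4) = 9/8.
u(2) = 9/(9/8 + 4) = 72/41.
u(3) = 9/(72/41 + 4) = 369/236.
u(4) = 9/(369/236 + 4) = 2124/1313.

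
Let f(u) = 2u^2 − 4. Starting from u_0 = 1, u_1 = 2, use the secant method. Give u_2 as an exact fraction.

4/3

f(1) = −2, f(2) = 4. u_2 = 2 − 4·(2 − 1)/(4 − (−2)) = 4/3.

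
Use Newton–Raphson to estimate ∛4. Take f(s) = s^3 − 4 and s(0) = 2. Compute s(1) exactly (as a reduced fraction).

f'(s) = 3s^2.
f(2) = 4, f'(2) = 12, so s(1) = 2 − 4/12 = 5/3.

5/3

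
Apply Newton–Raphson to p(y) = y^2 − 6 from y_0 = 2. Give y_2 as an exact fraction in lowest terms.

49/20

p'(y) = 2y.
p(2) = −2, p'(2) = 4, so y_1 = 2 − (−2)/4 = 5/2.
p(5/2) = 1/4, p'(5/2) = 5, so y_2 = (5/2) − (1/4)/5 = 49/20.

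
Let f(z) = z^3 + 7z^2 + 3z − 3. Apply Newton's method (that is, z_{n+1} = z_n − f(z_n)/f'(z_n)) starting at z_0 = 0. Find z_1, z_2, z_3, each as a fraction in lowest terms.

z_1 = 1, z_2 = 3/5, z_3 = 31/65

f'(z) = 3z^2 + 14z + 3.
f(0) = −3, f'(0) = 3, so z_1 = 0 − (−3)/3 = 1.
f(1) = 8, f'(1) = 20, so z_2 = 1 − 8/20 = 3/5.
f(3/5) = 192/125, f'(3/5) = 312/25, so z_3 = (3/5) − (192/125)/(312/25) = 31/65.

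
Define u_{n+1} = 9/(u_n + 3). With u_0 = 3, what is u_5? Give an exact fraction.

u_1 = 9/(3 + 3) = 3/2.
u_2 = 9/(3/2 + 3) = 2.
u_3 = 9/(2 + 3) = 9/5.
u_4 = 9/(9/5 + 3) = 15/8.
u_5 = 9/(15/8 + 3) = 24/13.

24/13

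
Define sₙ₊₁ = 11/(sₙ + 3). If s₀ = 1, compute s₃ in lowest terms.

s₁ = 11/(1 + 3) = 11/4.
s₂ = 11/(11/4 + 3) = 44/23.
s₃ = 11/(44/23 + 3) = 253/113.

253/113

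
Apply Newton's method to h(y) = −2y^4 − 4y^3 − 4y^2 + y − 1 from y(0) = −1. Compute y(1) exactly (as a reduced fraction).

−1/5

h'(y) = −8y^3 − 12y^2 − 8y + 1.
h(−1) = −4, h'(−1) = 5, so y(1) = (−1) − (−4)/5 = −1/5.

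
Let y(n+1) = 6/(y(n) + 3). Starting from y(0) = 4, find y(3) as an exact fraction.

y(1) = 6/(4 + 3) = 6/7.
y(2) = 6/(6/7 + 3) = 14/9.
y(3) = 6/(14/9 + 3) = 54/41.

54/41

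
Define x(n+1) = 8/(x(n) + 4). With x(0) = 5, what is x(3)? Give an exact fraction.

x(1) = 8/(5 + 4) = 8/9.
x(2) = 8/(8/9 + 4) = 18/11.
x(3) = 8/(18/11 + 4) = 44/31.

44/31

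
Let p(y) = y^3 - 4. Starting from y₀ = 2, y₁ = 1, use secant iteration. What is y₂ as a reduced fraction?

10/7

p(2) = 4, p(1) = -3. y₂ = 1 - (-3)·(1 - 2)/((-3) - 4) = 10/7.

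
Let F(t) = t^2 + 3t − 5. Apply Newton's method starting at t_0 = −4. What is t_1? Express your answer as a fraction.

F'(t) = 2t + 3.
F(−4) = −1, F'(−4) = −5, so t_1 = (−4) − (−1)/(−5) = −21/5.

−21/5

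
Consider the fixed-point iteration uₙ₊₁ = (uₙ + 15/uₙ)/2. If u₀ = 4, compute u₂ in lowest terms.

u₁ = (4 + 15/4)/2 = 31/8.
u₂ = (31/8 + 15/(31/8))/2 = 1921/496.

1921/496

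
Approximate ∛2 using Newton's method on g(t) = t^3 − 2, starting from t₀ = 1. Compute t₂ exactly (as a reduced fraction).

g'(t) = 3t^2.
g(1) = −1, g'(1) = 3, so t₁ = 1 − (−1)/3 = 4/3.
g(4/3) = 10/27, g'(4/3) = 16/3, so t₂ = (4/3) − (10/27)/(16/3) = 91/72.

91/72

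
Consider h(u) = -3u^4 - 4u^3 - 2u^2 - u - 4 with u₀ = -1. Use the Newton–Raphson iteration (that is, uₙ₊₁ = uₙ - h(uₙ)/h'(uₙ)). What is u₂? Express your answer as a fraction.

h'(u) = -12u^3 - 12u^2 - 4u - 1.
h(-1) = -4, h'(-1) = 3, so u₁ = (-1) - (-4)/3 = 1/3.
h(1/3) = -128/27, h'(1/3) = -37/9, so u₂ = (1/3) - (-128/27)/(-37/9) = -91/111.

-91/111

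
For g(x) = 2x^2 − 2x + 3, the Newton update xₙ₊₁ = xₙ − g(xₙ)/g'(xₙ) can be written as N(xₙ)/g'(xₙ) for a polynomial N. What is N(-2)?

g'(x) = 4x − 2.
N(x) = x·g'(x) − g(x) = x·(4x − 2) − (2x^2 − 2x + 3) = 2x^2 − 3.
N(-2) = 5.

5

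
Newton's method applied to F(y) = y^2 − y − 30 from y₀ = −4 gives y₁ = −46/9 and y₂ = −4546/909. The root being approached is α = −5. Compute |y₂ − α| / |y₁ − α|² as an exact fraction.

y₁ − α = −46/9 − (−5) = −46/9 + 5 = −1/9, so |y₁ − α| = 1/9.
y₂ − α = −4546/909 − (−5) = −4546/909 + 5 = −1/909, so |y₂ − α| = 1/909.
|y₁ − α|² = 1/81.
Ratio = (1/909) / (1/81) = 9/101.

9/101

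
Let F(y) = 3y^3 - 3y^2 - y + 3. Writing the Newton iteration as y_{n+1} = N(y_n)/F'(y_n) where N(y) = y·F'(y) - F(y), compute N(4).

333

F'(y) = 9y^2 - 6y - 1.
N(y) = y·F'(y) - F(y) = y·(9y^2 - 6y - 1) - (3y^3 - 3y^2 - y + 3) = 6y^3 - 3y^2 - 3.
N(4) = 333.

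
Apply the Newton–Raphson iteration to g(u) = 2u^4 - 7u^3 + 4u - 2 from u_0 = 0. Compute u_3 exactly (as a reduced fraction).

g'(u) = 8u^3 - 21u^2 + 4.
g(0) = -2, g'(0) = 4, so u_1 = 0 - (-2)/4 = 1/2.
g(1/2) = -3/4, g'(1/2) = -1/4, so u_2 = (1/2) - (-3/4)/(-1/4) = -5/2.
g(-5/2) = 351/2, g'(-5/2) = -1009/4, so u_3 = (-5/2) - (351/2)/(-1009/4) = -3641/2018.

-3641/2018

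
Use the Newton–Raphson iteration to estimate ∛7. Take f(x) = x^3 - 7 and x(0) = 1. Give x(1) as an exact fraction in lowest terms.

3

f'(x) = 3x^2.
f(1) = -6, f'(1) = 3, so x(1) = 1 - (-6)/3 = 3.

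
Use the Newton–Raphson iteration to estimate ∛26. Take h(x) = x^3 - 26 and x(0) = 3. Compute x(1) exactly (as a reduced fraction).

80/27

h'(x) = 3x^2.
h(3) = 1, h'(3) = 27, so x(1) = 3 - 1/27 = 80/27.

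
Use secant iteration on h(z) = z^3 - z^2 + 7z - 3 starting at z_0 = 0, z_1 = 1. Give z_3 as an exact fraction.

39/88

h(0) = -3, h(1) = 4. z_2 = 1 - 4·(1 - 0)/(4 - (-3)) = 3/7.
h(1) = 4, h(3/7) = -36/343. z_3 = (3/7) - (-36/343)·((3/7) - 1)/((-36/343) - 4) = 39/88.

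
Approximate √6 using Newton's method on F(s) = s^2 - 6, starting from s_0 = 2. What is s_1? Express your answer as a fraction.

5/2

F'(s) = 2s.
F(2) = -2, F'(2) = 4, so s_1 = 2 - (-2)/4 = 5/2.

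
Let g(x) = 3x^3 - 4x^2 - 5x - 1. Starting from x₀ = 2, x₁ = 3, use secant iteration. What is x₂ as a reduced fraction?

67/32

g(2) = -3, g(3) = 29. x₂ = 3 - 29·(3 - 2)/(29 - (-3)) = 67/32.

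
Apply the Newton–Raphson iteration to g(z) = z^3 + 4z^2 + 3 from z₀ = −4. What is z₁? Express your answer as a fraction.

−67/16

g'(z) = 3z^2 + 8z.
g(−4) = 3, g'(−4) = 16, so z₁ = (−4) − 3/16 = −67/16.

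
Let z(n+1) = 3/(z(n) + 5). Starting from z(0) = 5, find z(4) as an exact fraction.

z(1) = 3/(5 + 5) = 3/10.
z(2) = 3/(3/10 + 5) = 30/53.
z(3) = 3/(30/53 + 5) = 159/295.
z(4) = 3/(159/295 + 5) = 885/1634.

885/1634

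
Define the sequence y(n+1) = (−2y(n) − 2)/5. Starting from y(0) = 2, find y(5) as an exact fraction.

−966/3125

y(1) = (−2·2 − 2)/5 = −6/5.
y(2) = (−2·(−6/5) − 2)/5 = 2/25.
y(3) = (−2·(2/25) − 2)/5 = −54/125.
y(4) = (−2·(−54/125) − 2)/5 = −142/625.
y(5) = (−2·(−142/625) − 2)/5 = −966/3125.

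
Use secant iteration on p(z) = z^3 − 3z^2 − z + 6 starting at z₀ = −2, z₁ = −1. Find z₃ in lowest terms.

p(−2) = −12, p(−1) = 3. z₂ = (−1) − 3·((−1) − (−2))/(3 − (−12)) = −6/5.
p(−1) = 3, p(−6/5) = 144/125. z₃ = (−6/5) − (144/125)·((−6/5) − (−1))/((144/125) − 3) = −102/77.

−102/77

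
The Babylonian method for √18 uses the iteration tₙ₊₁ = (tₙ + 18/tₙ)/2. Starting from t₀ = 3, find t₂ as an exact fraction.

17/4

t₁ = (3 + 18/3)/2 = 9/2.
t₂ = (9/2 + 18/(9/2))/2 = 17/4.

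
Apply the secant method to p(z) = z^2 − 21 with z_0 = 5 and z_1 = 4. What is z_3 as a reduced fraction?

353/77

p(5) = 4, p(4) = −5. z_2 = 4 − (−5)·(4 − 5)/((−5) − 4) = 41/9.
p(4) = −5, p(41/9) = −20/81. z_3 = (41/9) − (−20/81)·((41/9) − 4)/((−20/81) − (−5)) = 353/77.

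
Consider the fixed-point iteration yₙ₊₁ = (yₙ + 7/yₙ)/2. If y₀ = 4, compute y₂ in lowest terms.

977/368

y₁ = (4 + 7/4)/2 = 23/8.
y₂ = (23/8 + 7/(23/8))/2 = 977/368.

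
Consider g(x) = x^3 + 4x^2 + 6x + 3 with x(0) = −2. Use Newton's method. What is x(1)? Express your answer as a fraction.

g'(x) = 3x^2 + 8x + 6.
g(−2) = −1, g'(−2) = 2, so x(1) = (−2) − (−1)/2 = −3/2.

−3/2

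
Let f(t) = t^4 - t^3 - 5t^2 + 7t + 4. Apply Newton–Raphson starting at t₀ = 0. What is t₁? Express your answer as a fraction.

f'(t) = 4t^3 - 3t^2 - 10t + 7.
f(0) = 4, f'(0) = 7, so t₁ = 0 - 4/7 = -4/7.

-4/7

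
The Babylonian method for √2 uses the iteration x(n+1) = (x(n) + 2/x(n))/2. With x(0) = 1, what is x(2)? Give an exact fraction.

17/12

x(1) = (1 + 2/1)/2 = 3/2.
x(2) = (3/2 + 2/(3/2))/2 = 17/12.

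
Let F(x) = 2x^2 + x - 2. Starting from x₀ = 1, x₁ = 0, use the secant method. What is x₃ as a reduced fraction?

6/7

F(1) = 1, F(0) = -2. x₂ = 0 - (-2)·(0 - 1)/((-2) - 1) = 2/3.
F(0) = -2, F(2/3) = -4/9. x₃ = (2/3) - (-4/9)·((2/3) - 0)/((-4/9) - (-2)) = 6/7.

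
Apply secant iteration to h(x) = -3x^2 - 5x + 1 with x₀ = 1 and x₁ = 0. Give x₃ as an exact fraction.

h(1) = -7, h(0) = 1. x₂ = 0 - 1·(0 - 1)/(1 - (-7)) = 1/8.
h(0) = 1, h(1/8) = 21/64. x₃ = (1/8) - (21/64)·((1/8) - 0)/((21/64) - 1) = 8/43.

8/43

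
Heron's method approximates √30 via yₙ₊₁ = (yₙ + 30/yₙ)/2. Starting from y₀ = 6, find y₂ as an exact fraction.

y₁ = (6 + 30/6)/2 = 11/2.
y₂ = (11/2 + 30/(11/2))/2 = 241/44.

241/44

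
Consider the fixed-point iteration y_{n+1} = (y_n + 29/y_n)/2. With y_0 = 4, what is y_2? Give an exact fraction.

y_1 = (4 + 29/4)/2 = 45/8.
y_2 = (45/8 + 29/(45/8))/2 = 3881/720.

3881/720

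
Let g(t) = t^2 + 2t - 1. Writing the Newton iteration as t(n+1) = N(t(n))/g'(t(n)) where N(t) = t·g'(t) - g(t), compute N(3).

g'(t) = 2t + 2.
N(t) = t·g'(t) - g(t) = t·(2t + 2) - (t^2 + 2t - 1) = t^2 + 1.
N(3) = 10.

10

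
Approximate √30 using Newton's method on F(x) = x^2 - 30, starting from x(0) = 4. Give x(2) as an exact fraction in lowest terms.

1009/184

F'(x) = 2x.
F(4) = -14, F'(4) = 8, so x(1) = 4 - (-14)/8 = 23/4.
F(23/4) = 49/16, F'(23/4) = 23/2, so x(2) = (23/4) - (49/16)/(23/2) = 1009/184.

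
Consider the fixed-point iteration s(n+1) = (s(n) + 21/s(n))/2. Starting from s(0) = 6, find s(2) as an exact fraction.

s(1) = (6 + 21/6)/2 = 19/4.
s(2) = (19/4 + 21/(19/4))/2 = 697/152.

697/152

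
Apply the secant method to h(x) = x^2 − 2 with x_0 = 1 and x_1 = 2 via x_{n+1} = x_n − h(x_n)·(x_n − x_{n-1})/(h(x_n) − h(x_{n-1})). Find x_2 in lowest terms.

4/3

h(1) = −1, h(2) = 2. x_2 = 2 − 2·(2 − 1)/(2 − (−1)) = 4/3.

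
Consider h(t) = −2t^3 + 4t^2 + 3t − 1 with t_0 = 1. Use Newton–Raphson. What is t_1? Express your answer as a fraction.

h'(t) = −6t^2 + 8t + 3.
h(1) = 4, h'(1) = 5, so t_1 = 1 − 4/5 = 1/5.

1/5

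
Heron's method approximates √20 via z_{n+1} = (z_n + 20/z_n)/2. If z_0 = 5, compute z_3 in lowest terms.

51841/11592

z_1 = (5 + 20/5)/2 = 9/2.
z_2 = (9/2 + 20/(9/2))/2 = 161/36.
z_3 = (161/36 + 20/(161/36))/2 = 51841/11592.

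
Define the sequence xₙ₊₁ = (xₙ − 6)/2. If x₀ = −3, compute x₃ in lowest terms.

x₁ = ((−3) − 6)/2 = −9/2.
x₂ = ((−9/2) − 6)/2 = −21/4.
x₃ = ((−21/4) − 6)/2 = −45/8.

−45/8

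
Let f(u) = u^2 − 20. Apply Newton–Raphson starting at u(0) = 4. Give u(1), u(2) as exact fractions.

f'(u) = 2u.
f(4) = −4, f'(4) = 8, so u(1) = 4 − (−4)/8 = 9/2.
f(9/2) = 1/4, f'(9/2) = 9, so u(2) = (9/2) − (1/4)/9 = 161/36.

u(1) = 9/2, u(2) = 161/36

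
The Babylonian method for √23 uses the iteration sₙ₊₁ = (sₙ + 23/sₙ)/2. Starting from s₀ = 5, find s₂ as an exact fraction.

1151/240

s₁ = (5 + 23/5)/2 = 24/5.
s₂ = (24/5 + 23/(24/5))/2 = 1151/240.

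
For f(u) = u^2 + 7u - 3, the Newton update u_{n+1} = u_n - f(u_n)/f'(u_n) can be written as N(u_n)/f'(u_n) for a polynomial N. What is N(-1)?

f'(u) = 2u + 7.
N(u) = u·f'(u) - f(u) = u·(2u + 7) - (u^2 + 7u - 3) = u^2 + 3.
N(-1) = 4.

4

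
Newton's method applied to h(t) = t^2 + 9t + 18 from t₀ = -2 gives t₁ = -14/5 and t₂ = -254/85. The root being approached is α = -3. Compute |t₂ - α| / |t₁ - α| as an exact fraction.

t₁ - α = -14/5 - (-3) = -14/5 + 3 = 1/5, so |t₁ - α| = 1/5.
t₂ - α = -254/85 - (-3) = -254/85 + 3 = 1/85, so |t₂ - α| = 1/85.
Ratio = (1/85) / (1/5) = 1/17.

1/17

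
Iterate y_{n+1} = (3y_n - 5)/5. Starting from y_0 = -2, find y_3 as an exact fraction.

-299/125

y_1 = (3·(-2) - 5)/5 = -11/5.
y_2 = (3·(-11/5) - 5)/5 = -58/25.
y_3 = (3·(-58/25) - 5)/5 = -299/125.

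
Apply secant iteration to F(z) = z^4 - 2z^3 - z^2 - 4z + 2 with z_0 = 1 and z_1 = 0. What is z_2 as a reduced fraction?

1/3

F(1) = -4, F(0) = 2. z_2 = 0 - 2·(0 - 1)/(2 - (-4)) = 1/3.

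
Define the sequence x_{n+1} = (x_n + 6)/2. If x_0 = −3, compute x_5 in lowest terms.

x_1 = ((−3) + 6)/2 = 3/2.
x_2 = ((3/2) + 6)/2 = 15/4.
x_3 = ((15/4) + 6)/2 = 39/8.
x_4 = ((39/8) + 6)/2 = 87/16.
x_5 = ((87/16) + 6)/2 = 183/32.

183/32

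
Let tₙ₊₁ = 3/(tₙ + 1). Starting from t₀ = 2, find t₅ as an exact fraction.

t₁ = 3/(2 + 1) = 1.
t₂ = 3/(1 + 1) = 3/2.
t₃ = 3/(3/2 + 1) = 6/5.
t₄ = 3/(6/5 + 1) = 15/11.
t₅ = 3/(15/11 + 1) = 33/26.

33/26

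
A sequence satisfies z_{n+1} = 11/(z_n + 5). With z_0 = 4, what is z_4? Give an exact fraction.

4169/2511

z_1 = 11/(4 + 5) = 11/9.
z_2 = 11/(11/9 + 5) = 99/56.
z_3 = 11/(99/56 + 5) = 616/379.
z_4 = 11/(616/379 + 5) = 4169/2511.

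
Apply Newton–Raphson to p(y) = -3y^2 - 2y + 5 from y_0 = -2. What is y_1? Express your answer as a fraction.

p'(y) = -6y - 2.
p(-2) = -3, p'(-2) = 10, so y_1 = (-2) - (-3)/10 = -17/10.

-17/10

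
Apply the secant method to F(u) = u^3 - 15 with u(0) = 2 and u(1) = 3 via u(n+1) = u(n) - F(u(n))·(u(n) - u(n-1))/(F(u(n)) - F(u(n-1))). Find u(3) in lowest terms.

6395/2613

F(2) = -7, F(3) = 12. u(2) = 3 - 12·(3 - 2)/(12 - (-7)) = 45/19.
F(3) = 12, F(45/19) = -11760/6859. u(3) = (45/19) - (-11760/6859)·((45/19) - 3)/((-11760/6859) - 12) = 6395/2613.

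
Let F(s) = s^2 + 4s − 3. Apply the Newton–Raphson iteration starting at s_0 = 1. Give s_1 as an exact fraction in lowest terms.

2/3

F'(s) = 2s + 4.
F(1) = 2, F'(1) = 6, so s_1 = 1 − 2/6 = 2/3.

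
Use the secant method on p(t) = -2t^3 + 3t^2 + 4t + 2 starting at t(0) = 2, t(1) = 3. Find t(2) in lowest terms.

44/19

p(2) = 6, p(3) = -13. t(2) = 3 - (-13)·(3 - 2)/((-13) - 6) = 44/19.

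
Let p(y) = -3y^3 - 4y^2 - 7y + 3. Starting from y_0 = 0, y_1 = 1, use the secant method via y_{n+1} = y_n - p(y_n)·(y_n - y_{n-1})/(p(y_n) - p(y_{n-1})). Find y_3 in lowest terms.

909/3065

p(0) = 3, p(1) = -11. y_2 = 1 - (-11)·(1 - 0)/((-11) - 3) = 3/14.
p(1) = -11, p(3/14) = 3531/2744. y_3 = (3/14) - (3531/2744)·((3/14) - 1)/((3531/2744) - (-11)) = 909/3065.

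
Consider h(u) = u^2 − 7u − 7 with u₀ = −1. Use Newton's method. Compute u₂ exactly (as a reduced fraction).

−631/711

h'(u) = 2u − 7.
h(−1) = 1, h'(−1) = −9, so u₁ = (−1) − 1/(−9) = −8/9.
h(−8/9) = 1/81, h'(−8/9) = −79/9, so u₂ = (−8/9) − (1/81)/(−79/9) = −631/711.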